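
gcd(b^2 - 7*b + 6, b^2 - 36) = b - 6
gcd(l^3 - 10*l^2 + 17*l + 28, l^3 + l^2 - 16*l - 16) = l^2 - 3*l - 4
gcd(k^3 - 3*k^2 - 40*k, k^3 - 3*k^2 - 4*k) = k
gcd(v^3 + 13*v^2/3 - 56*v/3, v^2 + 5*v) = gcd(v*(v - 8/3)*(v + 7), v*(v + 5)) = v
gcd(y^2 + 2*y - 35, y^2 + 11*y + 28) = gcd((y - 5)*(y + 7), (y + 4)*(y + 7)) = y + 7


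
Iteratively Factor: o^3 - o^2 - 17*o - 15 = (o + 1)*(o^2 - 2*o - 15) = (o - 5)*(o + 1)*(o + 3)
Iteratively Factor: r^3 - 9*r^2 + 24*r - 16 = (r - 1)*(r^2 - 8*r + 16) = (r - 4)*(r - 1)*(r - 4)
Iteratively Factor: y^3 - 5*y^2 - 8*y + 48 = (y - 4)*(y^2 - y - 12) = (y - 4)^2*(y + 3)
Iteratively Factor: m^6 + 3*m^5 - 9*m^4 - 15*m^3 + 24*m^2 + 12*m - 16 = (m - 2)*(m^5 + 5*m^4 + m^3 - 13*m^2 - 2*m + 8) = (m - 2)*(m + 2)*(m^4 + 3*m^3 - 5*m^2 - 3*m + 4) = (m - 2)*(m - 1)*(m + 2)*(m^3 + 4*m^2 - m - 4) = (m - 2)*(m - 1)*(m + 2)*(m + 4)*(m^2 - 1) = (m - 2)*(m - 1)^2*(m + 2)*(m + 4)*(m + 1)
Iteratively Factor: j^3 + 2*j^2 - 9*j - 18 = (j - 3)*(j^2 + 5*j + 6) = (j - 3)*(j + 3)*(j + 2)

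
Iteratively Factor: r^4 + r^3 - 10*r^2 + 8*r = (r + 4)*(r^3 - 3*r^2 + 2*r) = (r - 1)*(r + 4)*(r^2 - 2*r) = (r - 2)*(r - 1)*(r + 4)*(r)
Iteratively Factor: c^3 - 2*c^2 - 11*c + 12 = (c - 4)*(c^2 + 2*c - 3) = (c - 4)*(c - 1)*(c + 3)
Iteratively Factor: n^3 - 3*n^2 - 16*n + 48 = (n - 3)*(n^2 - 16) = (n - 3)*(n + 4)*(n - 4)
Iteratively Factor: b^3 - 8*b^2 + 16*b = (b)*(b^2 - 8*b + 16) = b*(b - 4)*(b - 4)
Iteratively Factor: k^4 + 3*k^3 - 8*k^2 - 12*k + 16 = (k + 2)*(k^3 + k^2 - 10*k + 8) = (k - 2)*(k + 2)*(k^2 + 3*k - 4) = (k - 2)*(k + 2)*(k + 4)*(k - 1)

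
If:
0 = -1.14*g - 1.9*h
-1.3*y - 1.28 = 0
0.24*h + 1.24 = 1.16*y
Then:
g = 16.54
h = -9.93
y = -0.98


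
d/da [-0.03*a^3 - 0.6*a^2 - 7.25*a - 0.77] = -0.09*a^2 - 1.2*a - 7.25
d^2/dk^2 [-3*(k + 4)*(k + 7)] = -6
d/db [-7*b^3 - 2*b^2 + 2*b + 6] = -21*b^2 - 4*b + 2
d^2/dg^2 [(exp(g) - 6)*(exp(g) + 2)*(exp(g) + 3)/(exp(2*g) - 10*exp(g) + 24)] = (exp(3*g) - 12*exp(2*g) + 90*exp(g) + 104)*exp(g)/(exp(3*g) - 12*exp(2*g) + 48*exp(g) - 64)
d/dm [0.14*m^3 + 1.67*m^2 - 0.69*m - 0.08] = 0.42*m^2 + 3.34*m - 0.69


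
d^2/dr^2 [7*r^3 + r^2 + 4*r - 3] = 42*r + 2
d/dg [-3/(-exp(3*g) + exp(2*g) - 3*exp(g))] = 3*(-3*exp(2*g) + 2*exp(g) - 3)*exp(-g)/(exp(2*g) - exp(g) + 3)^2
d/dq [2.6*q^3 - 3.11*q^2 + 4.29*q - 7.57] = 7.8*q^2 - 6.22*q + 4.29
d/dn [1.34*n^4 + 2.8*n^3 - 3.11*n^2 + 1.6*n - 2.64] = 5.36*n^3 + 8.4*n^2 - 6.22*n + 1.6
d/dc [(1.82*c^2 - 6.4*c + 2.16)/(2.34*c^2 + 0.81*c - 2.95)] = (16.4502*c^2 - 20.8468*c + 17.1304)/(5.4756*c^4 + 3.7908*c^3 - 13.1499*c^2 - 4.779*c + 8.7025)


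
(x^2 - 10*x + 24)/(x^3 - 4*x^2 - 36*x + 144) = 1/(x + 6)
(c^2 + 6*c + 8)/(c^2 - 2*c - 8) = (c + 4)/(c - 4)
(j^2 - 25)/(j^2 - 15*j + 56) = (j^2 - 25)/(j^2 - 15*j + 56)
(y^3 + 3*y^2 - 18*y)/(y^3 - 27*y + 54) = y/(y - 3)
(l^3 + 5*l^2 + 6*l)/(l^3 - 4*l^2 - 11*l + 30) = l*(l + 2)/(l^2 - 7*l + 10)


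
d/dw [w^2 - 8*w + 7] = 2*w - 8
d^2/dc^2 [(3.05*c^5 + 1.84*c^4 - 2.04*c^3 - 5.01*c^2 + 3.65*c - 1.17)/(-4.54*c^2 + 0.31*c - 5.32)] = (-377.19228*c^7 - 7.16956799999997*c^6 - 1313.968284*c^5 - 116.806056*c^4 - 1912.40782*c^3 - 1226.442936*c^2 + 865.487748*c + 215.25821)/(93.576664*c^6 - 19.168788*c^5 + 330.270018*c^4 - 44.953999*c^3 + 387.012444*c^2 - 26.321232*c + 150.568768)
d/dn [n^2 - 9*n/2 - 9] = 2*n - 9/2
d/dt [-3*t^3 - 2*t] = -9*t^2 - 2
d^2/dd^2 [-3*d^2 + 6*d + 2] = -6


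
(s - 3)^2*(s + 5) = s^3 - s^2 - 21*s + 45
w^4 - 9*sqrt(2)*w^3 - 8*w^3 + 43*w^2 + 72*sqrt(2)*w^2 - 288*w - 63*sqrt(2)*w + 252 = (w - 7)*(w - 1)*(w - 6*sqrt(2))*(w - 3*sqrt(2))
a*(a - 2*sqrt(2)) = a^2 - 2*sqrt(2)*a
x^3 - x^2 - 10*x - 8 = (x - 4)*(x + 1)*(x + 2)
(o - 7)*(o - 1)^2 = o^3 - 9*o^2 + 15*o - 7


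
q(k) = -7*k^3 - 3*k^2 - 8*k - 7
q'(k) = -21*k^2 - 6*k - 8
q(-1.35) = 15.56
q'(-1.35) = -38.17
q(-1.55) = 24.26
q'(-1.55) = -49.15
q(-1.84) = 41.17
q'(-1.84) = -68.06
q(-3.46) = 274.72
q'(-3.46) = -238.64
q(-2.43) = 95.17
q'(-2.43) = -117.42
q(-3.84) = 375.84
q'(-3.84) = -294.62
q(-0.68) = -0.75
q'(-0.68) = -13.63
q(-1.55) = 24.26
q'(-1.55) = -49.15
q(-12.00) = 11753.00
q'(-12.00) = -2960.00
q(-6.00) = 1445.00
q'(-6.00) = -728.00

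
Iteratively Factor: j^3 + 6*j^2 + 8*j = (j + 4)*(j^2 + 2*j) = j*(j + 4)*(j + 2)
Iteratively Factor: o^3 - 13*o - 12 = (o - 4)*(o^2 + 4*o + 3) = (o - 4)*(o + 3)*(o + 1)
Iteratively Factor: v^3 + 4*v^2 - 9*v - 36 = (v - 3)*(v^2 + 7*v + 12) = (v - 3)*(v + 4)*(v + 3)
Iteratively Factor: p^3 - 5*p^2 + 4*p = (p - 1)*(p^2 - 4*p) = (p - 4)*(p - 1)*(p)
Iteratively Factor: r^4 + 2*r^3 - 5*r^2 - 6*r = (r + 3)*(r^3 - r^2 - 2*r) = r*(r + 3)*(r^2 - r - 2) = r*(r - 2)*(r + 3)*(r + 1)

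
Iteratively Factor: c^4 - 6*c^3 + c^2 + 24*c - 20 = (c - 1)*(c^3 - 5*c^2 - 4*c + 20) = (c - 5)*(c - 1)*(c^2 - 4) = (c - 5)*(c - 2)*(c - 1)*(c + 2)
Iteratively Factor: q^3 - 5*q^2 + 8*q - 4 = (q - 2)*(q^2 - 3*q + 2) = (q - 2)*(q - 1)*(q - 2)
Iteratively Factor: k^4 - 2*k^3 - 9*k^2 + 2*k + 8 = (k + 2)*(k^3 - 4*k^2 - k + 4) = (k + 1)*(k + 2)*(k^2 - 5*k + 4) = (k - 4)*(k + 1)*(k + 2)*(k - 1)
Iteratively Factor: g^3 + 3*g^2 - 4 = (g - 1)*(g^2 + 4*g + 4) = (g - 1)*(g + 2)*(g + 2)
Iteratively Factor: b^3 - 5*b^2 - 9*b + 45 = (b + 3)*(b^2 - 8*b + 15) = (b - 3)*(b + 3)*(b - 5)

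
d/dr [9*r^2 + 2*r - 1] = 18*r + 2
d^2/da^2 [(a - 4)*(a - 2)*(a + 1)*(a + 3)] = 12*a^2 - 12*a - 26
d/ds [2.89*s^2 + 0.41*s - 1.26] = 5.78*s + 0.41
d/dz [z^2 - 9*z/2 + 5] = 2*z - 9/2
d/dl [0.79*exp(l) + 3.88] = 0.79*exp(l)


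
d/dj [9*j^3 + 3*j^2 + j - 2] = 27*j^2 + 6*j + 1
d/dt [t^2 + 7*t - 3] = 2*t + 7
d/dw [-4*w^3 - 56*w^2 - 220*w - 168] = -12*w^2 - 112*w - 220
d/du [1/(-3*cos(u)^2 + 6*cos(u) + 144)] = 2*(1 - cos(u))*sin(u)/(3*(sin(u)^2 + 2*cos(u) + 47)^2)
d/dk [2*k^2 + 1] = 4*k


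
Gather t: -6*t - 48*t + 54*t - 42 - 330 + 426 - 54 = 0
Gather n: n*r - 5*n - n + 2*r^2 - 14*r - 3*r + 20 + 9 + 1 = n*(r - 6) + 2*r^2 - 17*r + 30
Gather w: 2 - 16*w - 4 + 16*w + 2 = 0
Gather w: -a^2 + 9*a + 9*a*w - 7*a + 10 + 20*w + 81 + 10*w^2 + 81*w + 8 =-a^2 + 2*a + 10*w^2 + w*(9*a + 101) + 99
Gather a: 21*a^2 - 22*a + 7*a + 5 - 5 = 21*a^2 - 15*a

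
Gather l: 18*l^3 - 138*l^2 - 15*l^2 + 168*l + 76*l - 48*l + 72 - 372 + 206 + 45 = 18*l^3 - 153*l^2 + 196*l - 49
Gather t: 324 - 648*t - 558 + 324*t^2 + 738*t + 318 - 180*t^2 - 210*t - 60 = 144*t^2 - 120*t + 24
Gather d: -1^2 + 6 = 5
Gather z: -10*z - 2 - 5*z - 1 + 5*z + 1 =-10*z - 2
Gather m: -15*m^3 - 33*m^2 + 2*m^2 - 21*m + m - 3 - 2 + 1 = -15*m^3 - 31*m^2 - 20*m - 4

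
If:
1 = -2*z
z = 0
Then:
No Solution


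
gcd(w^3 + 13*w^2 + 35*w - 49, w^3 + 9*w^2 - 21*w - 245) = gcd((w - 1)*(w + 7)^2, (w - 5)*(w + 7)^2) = w^2 + 14*w + 49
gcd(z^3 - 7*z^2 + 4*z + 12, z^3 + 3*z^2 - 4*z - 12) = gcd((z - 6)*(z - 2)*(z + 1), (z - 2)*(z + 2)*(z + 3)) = z - 2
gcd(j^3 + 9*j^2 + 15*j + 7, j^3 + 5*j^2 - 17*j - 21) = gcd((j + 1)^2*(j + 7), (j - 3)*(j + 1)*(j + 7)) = j^2 + 8*j + 7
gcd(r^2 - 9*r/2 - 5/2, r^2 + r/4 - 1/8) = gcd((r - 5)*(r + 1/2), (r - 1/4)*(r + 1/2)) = r + 1/2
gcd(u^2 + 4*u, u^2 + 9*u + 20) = u + 4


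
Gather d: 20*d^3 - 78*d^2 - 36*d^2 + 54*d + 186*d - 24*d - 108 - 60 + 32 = 20*d^3 - 114*d^2 + 216*d - 136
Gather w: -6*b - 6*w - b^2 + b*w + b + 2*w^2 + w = -b^2 - 5*b + 2*w^2 + w*(b - 5)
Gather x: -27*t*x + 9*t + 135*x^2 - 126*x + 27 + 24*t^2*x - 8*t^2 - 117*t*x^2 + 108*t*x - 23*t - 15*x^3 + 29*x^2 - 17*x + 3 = -8*t^2 - 14*t - 15*x^3 + x^2*(164 - 117*t) + x*(24*t^2 + 81*t - 143) + 30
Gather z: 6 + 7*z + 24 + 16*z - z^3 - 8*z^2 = -z^3 - 8*z^2 + 23*z + 30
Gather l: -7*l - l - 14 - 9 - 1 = -8*l - 24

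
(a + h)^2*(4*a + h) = 4*a^3 + 9*a^2*h + 6*a*h^2 + h^3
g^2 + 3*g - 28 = (g - 4)*(g + 7)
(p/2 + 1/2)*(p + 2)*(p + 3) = p^3/2 + 3*p^2 + 11*p/2 + 3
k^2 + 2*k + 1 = (k + 1)^2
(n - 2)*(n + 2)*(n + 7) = n^3 + 7*n^2 - 4*n - 28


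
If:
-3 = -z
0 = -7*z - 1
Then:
No Solution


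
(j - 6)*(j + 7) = j^2 + j - 42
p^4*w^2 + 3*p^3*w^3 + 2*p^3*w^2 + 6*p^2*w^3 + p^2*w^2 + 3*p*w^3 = p*(p + 3*w)*(p*w + w)^2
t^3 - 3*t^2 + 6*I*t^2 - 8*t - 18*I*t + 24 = (t - 3)*(t + 2*I)*(t + 4*I)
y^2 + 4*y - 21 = (y - 3)*(y + 7)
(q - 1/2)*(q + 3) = q^2 + 5*q/2 - 3/2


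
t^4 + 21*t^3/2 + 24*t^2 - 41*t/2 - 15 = (t - 1)*(t + 1/2)*(t + 5)*(t + 6)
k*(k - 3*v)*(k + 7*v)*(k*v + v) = k^4*v + 4*k^3*v^2 + k^3*v - 21*k^2*v^3 + 4*k^2*v^2 - 21*k*v^3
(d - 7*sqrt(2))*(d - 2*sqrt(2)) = d^2 - 9*sqrt(2)*d + 28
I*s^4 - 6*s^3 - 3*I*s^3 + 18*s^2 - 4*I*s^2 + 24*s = s*(s - 4)*(s + 6*I)*(I*s + I)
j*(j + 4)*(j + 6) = j^3 + 10*j^2 + 24*j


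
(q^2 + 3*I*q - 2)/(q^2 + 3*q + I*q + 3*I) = (q + 2*I)/(q + 3)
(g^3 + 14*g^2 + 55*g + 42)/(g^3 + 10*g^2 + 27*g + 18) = (g + 7)/(g + 3)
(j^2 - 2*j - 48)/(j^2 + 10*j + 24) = (j - 8)/(j + 4)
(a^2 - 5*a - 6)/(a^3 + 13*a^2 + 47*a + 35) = (a - 6)/(a^2 + 12*a + 35)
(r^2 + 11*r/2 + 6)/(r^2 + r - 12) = (r + 3/2)/(r - 3)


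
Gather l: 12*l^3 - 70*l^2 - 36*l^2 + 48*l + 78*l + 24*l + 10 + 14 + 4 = 12*l^3 - 106*l^2 + 150*l + 28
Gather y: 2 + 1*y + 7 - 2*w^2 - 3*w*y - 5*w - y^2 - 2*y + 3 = -2*w^2 - 5*w - y^2 + y*(-3*w - 1) + 12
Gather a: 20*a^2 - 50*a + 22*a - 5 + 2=20*a^2 - 28*a - 3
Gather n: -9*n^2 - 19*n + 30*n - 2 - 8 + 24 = -9*n^2 + 11*n + 14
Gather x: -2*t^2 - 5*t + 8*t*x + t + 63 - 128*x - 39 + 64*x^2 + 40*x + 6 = -2*t^2 - 4*t + 64*x^2 + x*(8*t - 88) + 30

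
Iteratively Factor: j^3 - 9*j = (j)*(j^2 - 9) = j*(j + 3)*(j - 3)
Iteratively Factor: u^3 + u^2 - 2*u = (u + 2)*(u^2 - u) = (u - 1)*(u + 2)*(u)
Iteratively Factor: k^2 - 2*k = (k)*(k - 2)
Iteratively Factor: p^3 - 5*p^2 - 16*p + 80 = (p - 5)*(p^2 - 16) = (p - 5)*(p - 4)*(p + 4)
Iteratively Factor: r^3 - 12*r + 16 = (r + 4)*(r^2 - 4*r + 4) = (r - 2)*(r + 4)*(r - 2)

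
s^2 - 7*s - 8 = (s - 8)*(s + 1)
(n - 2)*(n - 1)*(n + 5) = n^3 + 2*n^2 - 13*n + 10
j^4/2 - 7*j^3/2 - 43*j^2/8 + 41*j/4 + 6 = (j/2 + 1)*(j - 8)*(j - 3/2)*(j + 1/2)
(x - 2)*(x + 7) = x^2 + 5*x - 14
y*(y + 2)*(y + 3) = y^3 + 5*y^2 + 6*y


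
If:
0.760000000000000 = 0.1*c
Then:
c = 7.60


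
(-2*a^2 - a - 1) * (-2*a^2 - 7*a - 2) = 4*a^4 + 16*a^3 + 13*a^2 + 9*a + 2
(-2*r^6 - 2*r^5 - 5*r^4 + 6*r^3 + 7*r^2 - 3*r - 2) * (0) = 0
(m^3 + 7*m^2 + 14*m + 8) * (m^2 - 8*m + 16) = m^5 - m^4 - 26*m^3 + 8*m^2 + 160*m + 128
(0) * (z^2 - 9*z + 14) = 0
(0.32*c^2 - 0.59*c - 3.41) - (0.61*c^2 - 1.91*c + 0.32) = -0.29*c^2 + 1.32*c - 3.73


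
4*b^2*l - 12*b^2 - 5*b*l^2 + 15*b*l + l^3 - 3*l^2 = (-4*b + l)*(-b + l)*(l - 3)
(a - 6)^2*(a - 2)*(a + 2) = a^4 - 12*a^3 + 32*a^2 + 48*a - 144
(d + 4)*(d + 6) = d^2 + 10*d + 24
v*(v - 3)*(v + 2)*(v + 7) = v^4 + 6*v^3 - 13*v^2 - 42*v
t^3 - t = t*(t - 1)*(t + 1)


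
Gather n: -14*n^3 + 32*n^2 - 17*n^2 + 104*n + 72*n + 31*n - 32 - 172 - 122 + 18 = -14*n^3 + 15*n^2 + 207*n - 308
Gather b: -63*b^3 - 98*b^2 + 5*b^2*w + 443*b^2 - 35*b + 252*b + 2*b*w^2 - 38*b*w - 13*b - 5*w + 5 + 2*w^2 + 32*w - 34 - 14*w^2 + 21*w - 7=-63*b^3 + b^2*(5*w + 345) + b*(2*w^2 - 38*w + 204) - 12*w^2 + 48*w - 36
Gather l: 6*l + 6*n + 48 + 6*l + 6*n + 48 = 12*l + 12*n + 96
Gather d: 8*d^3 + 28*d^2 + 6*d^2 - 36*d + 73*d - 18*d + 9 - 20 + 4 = 8*d^3 + 34*d^2 + 19*d - 7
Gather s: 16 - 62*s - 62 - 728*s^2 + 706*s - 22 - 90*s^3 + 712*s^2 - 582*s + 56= -90*s^3 - 16*s^2 + 62*s - 12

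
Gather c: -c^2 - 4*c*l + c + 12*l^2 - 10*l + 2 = -c^2 + c*(1 - 4*l) + 12*l^2 - 10*l + 2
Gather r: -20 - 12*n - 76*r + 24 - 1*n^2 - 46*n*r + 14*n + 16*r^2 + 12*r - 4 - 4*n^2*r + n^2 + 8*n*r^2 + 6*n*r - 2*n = r^2*(8*n + 16) + r*(-4*n^2 - 40*n - 64)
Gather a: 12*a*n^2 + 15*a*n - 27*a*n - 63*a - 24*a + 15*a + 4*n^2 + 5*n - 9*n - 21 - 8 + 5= a*(12*n^2 - 12*n - 72) + 4*n^2 - 4*n - 24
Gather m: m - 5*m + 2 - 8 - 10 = -4*m - 16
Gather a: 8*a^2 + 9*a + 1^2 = 8*a^2 + 9*a + 1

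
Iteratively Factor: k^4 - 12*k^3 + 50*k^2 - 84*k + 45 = (k - 5)*(k^3 - 7*k^2 + 15*k - 9) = (k - 5)*(k - 3)*(k^2 - 4*k + 3) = (k - 5)*(k - 3)*(k - 1)*(k - 3)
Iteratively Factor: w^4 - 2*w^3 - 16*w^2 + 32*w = (w - 4)*(w^3 + 2*w^2 - 8*w) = (w - 4)*(w - 2)*(w^2 + 4*w) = (w - 4)*(w - 2)*(w + 4)*(w)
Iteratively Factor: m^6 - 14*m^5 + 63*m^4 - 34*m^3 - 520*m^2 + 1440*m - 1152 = (m + 3)*(m^5 - 17*m^4 + 114*m^3 - 376*m^2 + 608*m - 384) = (m - 2)*(m + 3)*(m^4 - 15*m^3 + 84*m^2 - 208*m + 192) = (m - 4)*(m - 2)*(m + 3)*(m^3 - 11*m^2 + 40*m - 48) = (m - 4)^2*(m - 2)*(m + 3)*(m^2 - 7*m + 12) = (m - 4)^3*(m - 2)*(m + 3)*(m - 3)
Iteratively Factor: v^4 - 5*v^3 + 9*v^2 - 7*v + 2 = (v - 1)*(v^3 - 4*v^2 + 5*v - 2) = (v - 2)*(v - 1)*(v^2 - 2*v + 1) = (v - 2)*(v - 1)^2*(v - 1)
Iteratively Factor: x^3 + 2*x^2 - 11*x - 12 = (x + 1)*(x^2 + x - 12) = (x - 3)*(x + 1)*(x + 4)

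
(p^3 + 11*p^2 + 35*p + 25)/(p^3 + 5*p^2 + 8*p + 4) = (p^2 + 10*p + 25)/(p^2 + 4*p + 4)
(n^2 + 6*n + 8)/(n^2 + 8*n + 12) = (n + 4)/(n + 6)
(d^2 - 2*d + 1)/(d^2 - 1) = (d - 1)/(d + 1)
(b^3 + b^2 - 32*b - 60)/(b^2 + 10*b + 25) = (b^2 - 4*b - 12)/(b + 5)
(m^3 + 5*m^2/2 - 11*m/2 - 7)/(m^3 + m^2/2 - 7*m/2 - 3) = (2*m + 7)/(2*m + 3)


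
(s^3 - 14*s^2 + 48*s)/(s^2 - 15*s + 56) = s*(s - 6)/(s - 7)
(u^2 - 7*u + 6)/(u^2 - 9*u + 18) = (u - 1)/(u - 3)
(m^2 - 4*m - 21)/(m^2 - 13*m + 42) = (m + 3)/(m - 6)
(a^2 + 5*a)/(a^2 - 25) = a/(a - 5)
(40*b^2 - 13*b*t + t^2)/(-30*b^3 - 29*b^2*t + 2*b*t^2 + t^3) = (-8*b + t)/(6*b^2 + 7*b*t + t^2)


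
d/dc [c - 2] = 1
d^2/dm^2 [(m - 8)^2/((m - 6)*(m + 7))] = 2*(-17*m^3 + 318*m^2 - 1824*m + 3844)/(m^6 + 3*m^5 - 123*m^4 - 251*m^3 + 5166*m^2 + 5292*m - 74088)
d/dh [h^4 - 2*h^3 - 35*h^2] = 2*h*(2*h^2 - 3*h - 35)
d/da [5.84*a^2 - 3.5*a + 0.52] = 11.68*a - 3.5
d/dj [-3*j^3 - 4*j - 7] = -9*j^2 - 4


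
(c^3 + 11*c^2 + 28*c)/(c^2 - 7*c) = (c^2 + 11*c + 28)/(c - 7)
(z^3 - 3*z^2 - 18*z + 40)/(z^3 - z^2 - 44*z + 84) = (z^2 - z - 20)/(z^2 + z - 42)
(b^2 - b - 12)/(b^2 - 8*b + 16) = (b + 3)/(b - 4)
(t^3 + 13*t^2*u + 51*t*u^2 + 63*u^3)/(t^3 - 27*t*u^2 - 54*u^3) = (t + 7*u)/(t - 6*u)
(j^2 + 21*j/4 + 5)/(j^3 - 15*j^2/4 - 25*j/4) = (j + 4)/(j*(j - 5))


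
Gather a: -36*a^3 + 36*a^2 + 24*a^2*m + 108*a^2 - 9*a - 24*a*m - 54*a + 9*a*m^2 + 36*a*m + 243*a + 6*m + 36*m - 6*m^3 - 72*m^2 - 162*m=-36*a^3 + a^2*(24*m + 144) + a*(9*m^2 + 12*m + 180) - 6*m^3 - 72*m^2 - 120*m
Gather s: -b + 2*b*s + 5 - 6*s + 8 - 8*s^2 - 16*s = -b - 8*s^2 + s*(2*b - 22) + 13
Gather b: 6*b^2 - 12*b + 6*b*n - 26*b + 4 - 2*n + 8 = 6*b^2 + b*(6*n - 38) - 2*n + 12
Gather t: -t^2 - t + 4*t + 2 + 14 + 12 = -t^2 + 3*t + 28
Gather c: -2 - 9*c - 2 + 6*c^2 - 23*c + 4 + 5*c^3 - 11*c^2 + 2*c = 5*c^3 - 5*c^2 - 30*c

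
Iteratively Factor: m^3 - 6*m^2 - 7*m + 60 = (m - 4)*(m^2 - 2*m - 15) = (m - 4)*(m + 3)*(m - 5)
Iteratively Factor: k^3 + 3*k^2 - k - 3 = (k + 3)*(k^2 - 1) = (k + 1)*(k + 3)*(k - 1)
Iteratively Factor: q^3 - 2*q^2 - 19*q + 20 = (q - 1)*(q^2 - q - 20) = (q - 5)*(q - 1)*(q + 4)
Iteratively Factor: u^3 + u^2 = (u + 1)*(u^2) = u*(u + 1)*(u)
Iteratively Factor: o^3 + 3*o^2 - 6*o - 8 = (o + 4)*(o^2 - o - 2) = (o + 1)*(o + 4)*(o - 2)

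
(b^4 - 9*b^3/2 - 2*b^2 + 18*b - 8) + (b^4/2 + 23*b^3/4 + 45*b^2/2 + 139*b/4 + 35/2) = 3*b^4/2 + 5*b^3/4 + 41*b^2/2 + 211*b/4 + 19/2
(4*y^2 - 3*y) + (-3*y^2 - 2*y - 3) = y^2 - 5*y - 3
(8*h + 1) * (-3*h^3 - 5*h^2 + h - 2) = -24*h^4 - 43*h^3 + 3*h^2 - 15*h - 2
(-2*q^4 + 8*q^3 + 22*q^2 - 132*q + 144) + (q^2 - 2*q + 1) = -2*q^4 + 8*q^3 + 23*q^2 - 134*q + 145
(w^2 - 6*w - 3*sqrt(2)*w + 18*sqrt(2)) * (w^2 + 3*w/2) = w^4 - 9*w^3/2 - 3*sqrt(2)*w^3 - 9*w^2 + 27*sqrt(2)*w^2/2 + 27*sqrt(2)*w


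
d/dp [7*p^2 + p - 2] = 14*p + 1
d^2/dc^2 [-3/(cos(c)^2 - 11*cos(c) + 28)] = 3*(4*sin(c)^4 - 11*sin(c)^2 + 1397*cos(c)/4 - 33*cos(3*c)/4 - 179)/((cos(c) - 7)^3*(cos(c) - 4)^3)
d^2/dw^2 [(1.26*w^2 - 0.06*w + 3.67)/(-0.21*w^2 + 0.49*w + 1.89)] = (-5.55111512312578e-17*w^4 - 0.254016*w^3 - 3.971646*w^2 + 2.408742*w - 13.788404)/(0.009261*w^6 - 0.064827*w^5 - 0.098784*w^4 + 1.049237*w^3 + 0.889056*w^2 - 5.250987*w - 6.751269)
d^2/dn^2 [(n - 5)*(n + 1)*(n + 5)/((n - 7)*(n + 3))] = 32*(n^3 + 15*n^2 + 3*n + 101)/(n^6 - 12*n^5 - 15*n^4 + 440*n^3 + 315*n^2 - 5292*n - 9261)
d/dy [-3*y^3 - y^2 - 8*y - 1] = -9*y^2 - 2*y - 8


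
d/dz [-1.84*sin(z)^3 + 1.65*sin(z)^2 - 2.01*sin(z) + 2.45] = (-5.52*sin(z)^2 + 3.3*sin(z) - 2.01)*cos(z)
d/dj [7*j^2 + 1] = 14*j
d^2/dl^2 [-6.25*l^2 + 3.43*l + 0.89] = -12.5000000000000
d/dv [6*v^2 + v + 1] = 12*v + 1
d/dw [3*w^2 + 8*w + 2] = 6*w + 8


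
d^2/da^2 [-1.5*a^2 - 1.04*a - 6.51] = -3.00000000000000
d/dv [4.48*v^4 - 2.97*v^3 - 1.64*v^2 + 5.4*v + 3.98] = 17.92*v^3 - 8.91*v^2 - 3.28*v + 5.4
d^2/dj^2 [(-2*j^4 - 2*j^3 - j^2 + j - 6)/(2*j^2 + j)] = 4*(-4*j^6 - 6*j^5 - 3*j^4 + 2*j^3 - 36*j^2 - 18*j - 3)/(j^3*(8*j^3 + 12*j^2 + 6*j + 1))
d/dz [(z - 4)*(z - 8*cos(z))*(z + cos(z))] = (4 - z)*(z - 8*cos(z))*(sin(z) - 1) + (z - 4)*(z + cos(z))*(8*sin(z) + 1) + (z - 8*cos(z))*(z + cos(z))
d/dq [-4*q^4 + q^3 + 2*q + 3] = -16*q^3 + 3*q^2 + 2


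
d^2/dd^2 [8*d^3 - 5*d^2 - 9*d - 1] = 48*d - 10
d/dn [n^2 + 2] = 2*n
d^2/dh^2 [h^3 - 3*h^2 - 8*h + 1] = 6*h - 6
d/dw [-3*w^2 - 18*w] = -6*w - 18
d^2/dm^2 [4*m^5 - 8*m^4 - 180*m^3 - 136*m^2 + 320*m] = 80*m^3 - 96*m^2 - 1080*m - 272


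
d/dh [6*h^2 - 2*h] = 12*h - 2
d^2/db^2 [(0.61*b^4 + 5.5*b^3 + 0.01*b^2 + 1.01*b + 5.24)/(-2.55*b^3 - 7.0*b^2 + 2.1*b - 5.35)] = (1.13686837721616e-13*b^7 + 129.906849999999*b^6 - 112.3866*b^5 + 229.8279*b^4 - 1131.63155*b^3 - 1043.3664*b^2 + 173.4927*b + 322.99205)/(16.581375*b^9 + 136.5525*b^8 + 333.88425*b^7 + 222.455125*b^6 + 298.0215*b^5 + 707.1645*b^4 - 262.168875*b^3 + 671.853*b^2 - 180.32175*b + 153.130375)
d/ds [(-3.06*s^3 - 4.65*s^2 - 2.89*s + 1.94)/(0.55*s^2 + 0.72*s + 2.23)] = (-1.683*s^4 - 4.4064*s^3 - 22.2299*s^2 - 22.873*s - 7.8415)/(0.3025*s^4 + 0.792*s^3 + 2.9714*s^2 + 3.2112*s + 4.9729)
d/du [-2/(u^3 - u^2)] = 2*(3*u - 2)/(u^3*(u - 1)^2)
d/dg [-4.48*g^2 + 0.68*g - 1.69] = 0.68 - 8.96*g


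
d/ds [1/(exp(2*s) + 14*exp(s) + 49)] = 2*(-exp(s) - 7)*exp(s)/(exp(2*s) + 14*exp(s) + 49)^2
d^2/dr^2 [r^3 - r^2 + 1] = 6*r - 2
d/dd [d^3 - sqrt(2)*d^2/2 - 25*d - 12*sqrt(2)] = 3*d^2 - sqrt(2)*d - 25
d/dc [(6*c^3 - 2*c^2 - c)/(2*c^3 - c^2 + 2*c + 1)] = (-2*c^4 + 28*c^3 + 13*c^2 - 4*c - 1)/(4*c^6 - 4*c^5 + 9*c^4 + 2*c^2 + 4*c + 1)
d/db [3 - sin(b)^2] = -sin(2*b)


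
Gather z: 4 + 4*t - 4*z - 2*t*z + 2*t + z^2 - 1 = 6*t + z^2 + z*(-2*t - 4) + 3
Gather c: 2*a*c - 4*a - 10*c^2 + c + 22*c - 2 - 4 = -4*a - 10*c^2 + c*(2*a + 23) - 6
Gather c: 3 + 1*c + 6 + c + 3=2*c + 12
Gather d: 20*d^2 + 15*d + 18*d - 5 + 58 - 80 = 20*d^2 + 33*d - 27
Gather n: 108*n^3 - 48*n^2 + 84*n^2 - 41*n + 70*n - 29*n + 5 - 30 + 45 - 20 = 108*n^3 + 36*n^2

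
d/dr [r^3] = 3*r^2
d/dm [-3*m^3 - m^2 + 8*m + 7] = -9*m^2 - 2*m + 8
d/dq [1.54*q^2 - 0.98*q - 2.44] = 3.08*q - 0.98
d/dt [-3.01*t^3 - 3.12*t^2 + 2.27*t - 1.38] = -9.03*t^2 - 6.24*t + 2.27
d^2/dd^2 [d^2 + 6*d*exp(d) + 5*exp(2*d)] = 6*d*exp(d) + 20*exp(2*d) + 12*exp(d) + 2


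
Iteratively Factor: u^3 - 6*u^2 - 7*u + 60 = (u - 5)*(u^2 - u - 12) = (u - 5)*(u + 3)*(u - 4)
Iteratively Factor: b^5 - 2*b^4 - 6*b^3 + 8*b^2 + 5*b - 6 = (b - 1)*(b^4 - b^3 - 7*b^2 + b + 6) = (b - 1)*(b + 1)*(b^3 - 2*b^2 - 5*b + 6) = (b - 1)*(b + 1)*(b + 2)*(b^2 - 4*b + 3) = (b - 1)^2*(b + 1)*(b + 2)*(b - 3)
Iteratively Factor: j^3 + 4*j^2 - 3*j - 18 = (j + 3)*(j^2 + j - 6) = (j - 2)*(j + 3)*(j + 3)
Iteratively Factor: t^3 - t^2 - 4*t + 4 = (t - 2)*(t^2 + t - 2) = (t - 2)*(t - 1)*(t + 2)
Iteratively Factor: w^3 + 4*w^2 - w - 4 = (w - 1)*(w^2 + 5*w + 4) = (w - 1)*(w + 1)*(w + 4)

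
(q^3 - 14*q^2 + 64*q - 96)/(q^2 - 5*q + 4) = (q^2 - 10*q + 24)/(q - 1)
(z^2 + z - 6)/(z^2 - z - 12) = (z - 2)/(z - 4)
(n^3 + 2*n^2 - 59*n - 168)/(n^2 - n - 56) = n + 3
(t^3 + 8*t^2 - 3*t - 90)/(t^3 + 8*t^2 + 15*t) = (t^2 + 3*t - 18)/(t*(t + 3))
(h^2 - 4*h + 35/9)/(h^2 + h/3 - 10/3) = (h - 7/3)/(h + 2)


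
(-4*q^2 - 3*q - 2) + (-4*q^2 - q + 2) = -8*q^2 - 4*q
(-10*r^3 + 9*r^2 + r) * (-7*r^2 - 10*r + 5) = 70*r^5 + 37*r^4 - 147*r^3 + 35*r^2 + 5*r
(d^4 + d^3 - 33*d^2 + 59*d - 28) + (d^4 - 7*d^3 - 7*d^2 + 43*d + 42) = 2*d^4 - 6*d^3 - 40*d^2 + 102*d + 14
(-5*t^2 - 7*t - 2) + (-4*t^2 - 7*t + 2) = -9*t^2 - 14*t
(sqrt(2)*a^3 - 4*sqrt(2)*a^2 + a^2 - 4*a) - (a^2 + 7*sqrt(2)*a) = sqrt(2)*a^3 - 4*sqrt(2)*a^2 - 7*sqrt(2)*a - 4*a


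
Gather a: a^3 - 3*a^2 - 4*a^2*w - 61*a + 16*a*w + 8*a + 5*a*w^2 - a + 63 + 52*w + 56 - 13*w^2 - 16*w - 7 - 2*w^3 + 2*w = a^3 + a^2*(-4*w - 3) + a*(5*w^2 + 16*w - 54) - 2*w^3 - 13*w^2 + 38*w + 112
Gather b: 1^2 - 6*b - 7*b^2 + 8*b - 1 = -7*b^2 + 2*b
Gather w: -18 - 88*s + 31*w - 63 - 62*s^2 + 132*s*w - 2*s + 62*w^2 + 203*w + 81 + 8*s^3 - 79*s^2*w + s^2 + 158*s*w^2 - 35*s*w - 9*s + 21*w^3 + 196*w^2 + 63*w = 8*s^3 - 61*s^2 - 99*s + 21*w^3 + w^2*(158*s + 258) + w*(-79*s^2 + 97*s + 297)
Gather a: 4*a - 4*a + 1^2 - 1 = 0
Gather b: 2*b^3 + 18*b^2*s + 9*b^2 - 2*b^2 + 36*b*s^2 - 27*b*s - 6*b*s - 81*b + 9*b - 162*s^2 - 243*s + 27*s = 2*b^3 + b^2*(18*s + 7) + b*(36*s^2 - 33*s - 72) - 162*s^2 - 216*s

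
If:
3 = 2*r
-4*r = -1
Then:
No Solution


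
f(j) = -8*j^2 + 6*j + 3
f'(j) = 6 - 16*j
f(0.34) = 4.12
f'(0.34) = 0.56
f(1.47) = -5.47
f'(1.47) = -17.52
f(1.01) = 0.90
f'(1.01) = -10.16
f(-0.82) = -7.30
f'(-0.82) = 19.12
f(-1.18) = -15.22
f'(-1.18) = 24.88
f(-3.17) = -96.41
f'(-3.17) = 56.72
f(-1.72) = -30.99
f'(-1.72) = 33.52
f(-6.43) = -366.34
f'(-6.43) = 108.88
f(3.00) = -51.00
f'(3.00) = -42.00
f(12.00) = -1077.00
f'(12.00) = -186.00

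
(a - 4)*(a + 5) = a^2 + a - 20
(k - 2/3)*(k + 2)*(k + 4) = k^3 + 16*k^2/3 + 4*k - 16/3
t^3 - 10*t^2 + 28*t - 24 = (t - 6)*(t - 2)^2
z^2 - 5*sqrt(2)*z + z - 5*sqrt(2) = (z + 1)*(z - 5*sqrt(2))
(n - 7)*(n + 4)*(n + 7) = n^3 + 4*n^2 - 49*n - 196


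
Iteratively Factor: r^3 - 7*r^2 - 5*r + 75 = (r - 5)*(r^2 - 2*r - 15) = (r - 5)^2*(r + 3)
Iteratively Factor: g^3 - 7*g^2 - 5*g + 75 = (g - 5)*(g^2 - 2*g - 15) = (g - 5)^2*(g + 3)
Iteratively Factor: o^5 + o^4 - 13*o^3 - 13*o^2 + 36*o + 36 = (o + 2)*(o^4 - o^3 - 11*o^2 + 9*o + 18) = (o - 2)*(o + 2)*(o^3 + o^2 - 9*o - 9) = (o - 3)*(o - 2)*(o + 2)*(o^2 + 4*o + 3) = (o - 3)*(o - 2)*(o + 2)*(o + 3)*(o + 1)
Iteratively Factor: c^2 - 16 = (c + 4)*(c - 4)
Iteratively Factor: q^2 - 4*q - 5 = (q + 1)*(q - 5)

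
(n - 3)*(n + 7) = n^2 + 4*n - 21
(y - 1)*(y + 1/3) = y^2 - 2*y/3 - 1/3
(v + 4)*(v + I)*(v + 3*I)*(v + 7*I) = v^4 + 4*v^3 + 11*I*v^3 - 31*v^2 + 44*I*v^2 - 124*v - 21*I*v - 84*I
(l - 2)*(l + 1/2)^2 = l^3 - l^2 - 7*l/4 - 1/2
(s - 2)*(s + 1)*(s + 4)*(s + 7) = s^4 + 10*s^3 + 15*s^2 - 50*s - 56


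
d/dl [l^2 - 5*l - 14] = 2*l - 5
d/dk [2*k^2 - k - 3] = 4*k - 1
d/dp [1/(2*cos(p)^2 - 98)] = sin(p)*cos(p)/(cos(p)^2 - 49)^2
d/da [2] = 0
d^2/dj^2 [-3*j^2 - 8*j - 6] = -6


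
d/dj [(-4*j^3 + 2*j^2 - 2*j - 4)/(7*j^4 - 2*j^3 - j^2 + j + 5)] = 2*(14*j^6 - 14*j^5 + 25*j^4 + 48*j^3 - 42*j^2 + 6*j - 3)/(49*j^8 - 28*j^7 - 10*j^6 + 18*j^5 + 67*j^4 - 22*j^3 - 9*j^2 + 10*j + 25)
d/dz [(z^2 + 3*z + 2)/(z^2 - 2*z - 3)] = -5/(z^2 - 6*z + 9)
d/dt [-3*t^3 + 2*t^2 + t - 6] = -9*t^2 + 4*t + 1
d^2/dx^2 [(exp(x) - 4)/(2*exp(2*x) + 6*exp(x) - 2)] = (exp(4*x) - 19*exp(3*x) - 30*exp(2*x) - 49*exp(x) - 11)*exp(x)/(2*(exp(6*x) + 9*exp(5*x) + 24*exp(4*x) + 9*exp(3*x) - 24*exp(2*x) + 9*exp(x) - 1))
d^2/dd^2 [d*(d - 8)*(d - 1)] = 6*d - 18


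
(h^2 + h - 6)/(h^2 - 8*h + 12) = (h + 3)/(h - 6)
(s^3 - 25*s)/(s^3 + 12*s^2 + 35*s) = (s - 5)/(s + 7)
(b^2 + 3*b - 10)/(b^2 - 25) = (b - 2)/(b - 5)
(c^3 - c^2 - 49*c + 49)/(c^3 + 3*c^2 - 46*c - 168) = (c^2 + 6*c - 7)/(c^2 + 10*c + 24)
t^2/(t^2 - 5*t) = t/(t - 5)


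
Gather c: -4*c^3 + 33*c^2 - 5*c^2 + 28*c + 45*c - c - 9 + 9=-4*c^3 + 28*c^2 + 72*c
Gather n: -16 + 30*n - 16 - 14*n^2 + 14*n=-14*n^2 + 44*n - 32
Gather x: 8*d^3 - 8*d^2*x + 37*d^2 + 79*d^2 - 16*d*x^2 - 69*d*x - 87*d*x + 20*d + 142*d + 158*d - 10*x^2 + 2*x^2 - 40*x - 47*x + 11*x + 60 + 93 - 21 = 8*d^3 + 116*d^2 + 320*d + x^2*(-16*d - 8) + x*(-8*d^2 - 156*d - 76) + 132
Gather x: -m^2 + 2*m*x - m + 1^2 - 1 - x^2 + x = -m^2 - m - x^2 + x*(2*m + 1)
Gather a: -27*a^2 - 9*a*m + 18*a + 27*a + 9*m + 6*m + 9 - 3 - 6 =-27*a^2 + a*(45 - 9*m) + 15*m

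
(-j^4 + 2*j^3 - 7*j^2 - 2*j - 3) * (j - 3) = -j^5 + 5*j^4 - 13*j^3 + 19*j^2 + 3*j + 9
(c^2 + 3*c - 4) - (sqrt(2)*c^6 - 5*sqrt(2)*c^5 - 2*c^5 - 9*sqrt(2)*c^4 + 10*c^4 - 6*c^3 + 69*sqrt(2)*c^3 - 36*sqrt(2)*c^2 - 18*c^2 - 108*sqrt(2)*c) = -sqrt(2)*c^6 + 2*c^5 + 5*sqrt(2)*c^5 - 10*c^4 + 9*sqrt(2)*c^4 - 69*sqrt(2)*c^3 + 6*c^3 + 19*c^2 + 36*sqrt(2)*c^2 + 3*c + 108*sqrt(2)*c - 4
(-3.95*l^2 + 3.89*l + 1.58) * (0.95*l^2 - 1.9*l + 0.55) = -3.7525*l^4 + 11.2005*l^3 - 8.0625*l^2 - 0.862499999999999*l + 0.869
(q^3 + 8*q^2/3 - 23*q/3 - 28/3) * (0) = 0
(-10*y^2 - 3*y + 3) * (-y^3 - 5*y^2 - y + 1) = 10*y^5 + 53*y^4 + 22*y^3 - 22*y^2 - 6*y + 3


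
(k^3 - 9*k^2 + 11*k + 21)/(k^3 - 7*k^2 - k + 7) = (k - 3)/(k - 1)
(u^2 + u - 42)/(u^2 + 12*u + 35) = (u - 6)/(u + 5)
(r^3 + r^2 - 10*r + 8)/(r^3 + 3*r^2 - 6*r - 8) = (r - 1)/(r + 1)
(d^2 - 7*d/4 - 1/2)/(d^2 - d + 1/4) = (4*d^2 - 7*d - 2)/(4*d^2 - 4*d + 1)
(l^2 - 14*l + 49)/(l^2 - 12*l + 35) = (l - 7)/(l - 5)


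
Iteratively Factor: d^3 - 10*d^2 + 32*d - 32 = (d - 4)*(d^2 - 6*d + 8) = (d - 4)*(d - 2)*(d - 4)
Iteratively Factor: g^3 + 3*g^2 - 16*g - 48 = (g + 4)*(g^2 - g - 12) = (g + 3)*(g + 4)*(g - 4)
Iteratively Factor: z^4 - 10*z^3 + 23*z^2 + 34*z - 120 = (z - 5)*(z^3 - 5*z^2 - 2*z + 24) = (z - 5)*(z + 2)*(z^2 - 7*z + 12) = (z - 5)*(z - 4)*(z + 2)*(z - 3)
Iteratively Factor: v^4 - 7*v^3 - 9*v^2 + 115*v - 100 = (v - 1)*(v^3 - 6*v^2 - 15*v + 100) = (v - 5)*(v - 1)*(v^2 - v - 20) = (v - 5)^2*(v - 1)*(v + 4)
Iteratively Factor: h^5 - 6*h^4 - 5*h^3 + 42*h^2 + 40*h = (h + 2)*(h^4 - 8*h^3 + 11*h^2 + 20*h) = (h - 4)*(h + 2)*(h^3 - 4*h^2 - 5*h) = (h - 5)*(h - 4)*(h + 2)*(h^2 + h) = h*(h - 5)*(h - 4)*(h + 2)*(h + 1)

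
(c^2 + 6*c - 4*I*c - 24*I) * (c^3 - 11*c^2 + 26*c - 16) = c^5 - 5*c^4 - 4*I*c^4 - 40*c^3 + 20*I*c^3 + 140*c^2 + 160*I*c^2 - 96*c - 560*I*c + 384*I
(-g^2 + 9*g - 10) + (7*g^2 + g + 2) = 6*g^2 + 10*g - 8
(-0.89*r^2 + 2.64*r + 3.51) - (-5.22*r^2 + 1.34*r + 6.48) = 4.33*r^2 + 1.3*r - 2.97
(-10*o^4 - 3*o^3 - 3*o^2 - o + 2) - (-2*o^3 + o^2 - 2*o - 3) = -10*o^4 - o^3 - 4*o^2 + o + 5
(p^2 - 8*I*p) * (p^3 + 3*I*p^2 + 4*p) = p^5 - 5*I*p^4 + 28*p^3 - 32*I*p^2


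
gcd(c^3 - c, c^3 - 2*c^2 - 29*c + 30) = c - 1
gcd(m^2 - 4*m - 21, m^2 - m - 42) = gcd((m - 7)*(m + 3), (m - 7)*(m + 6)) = m - 7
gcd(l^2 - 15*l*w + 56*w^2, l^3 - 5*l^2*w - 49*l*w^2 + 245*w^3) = -l + 7*w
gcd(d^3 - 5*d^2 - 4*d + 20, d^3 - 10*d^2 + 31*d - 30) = d^2 - 7*d + 10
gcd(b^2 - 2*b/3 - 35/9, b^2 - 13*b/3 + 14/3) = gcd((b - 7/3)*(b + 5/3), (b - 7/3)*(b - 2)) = b - 7/3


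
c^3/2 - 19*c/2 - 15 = (c/2 + 1)*(c - 5)*(c + 3)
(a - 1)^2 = a^2 - 2*a + 1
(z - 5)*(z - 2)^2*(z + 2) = z^4 - 7*z^3 + 6*z^2 + 28*z - 40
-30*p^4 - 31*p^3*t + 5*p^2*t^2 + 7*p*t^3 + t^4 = (-2*p + t)*(p + t)*(3*p + t)*(5*p + t)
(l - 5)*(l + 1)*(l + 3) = l^3 - l^2 - 17*l - 15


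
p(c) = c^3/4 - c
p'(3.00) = 5.75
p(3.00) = 3.75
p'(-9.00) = 59.75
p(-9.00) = -173.25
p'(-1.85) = 1.57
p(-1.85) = 0.27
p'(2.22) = 2.70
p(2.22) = 0.52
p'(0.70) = -0.63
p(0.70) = -0.61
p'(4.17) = 12.04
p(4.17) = 13.96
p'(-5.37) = 20.63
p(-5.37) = -33.34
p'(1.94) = 1.82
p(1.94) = -0.11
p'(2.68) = 4.39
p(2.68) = 2.13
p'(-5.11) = 18.58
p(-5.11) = -28.25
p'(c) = 3*c^2/4 - 1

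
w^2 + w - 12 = (w - 3)*(w + 4)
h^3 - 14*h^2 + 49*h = h*(h - 7)^2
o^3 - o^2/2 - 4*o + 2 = (o - 2)*(o - 1/2)*(o + 2)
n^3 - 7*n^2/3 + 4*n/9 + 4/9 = (n - 2)*(n - 2/3)*(n + 1/3)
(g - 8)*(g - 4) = g^2 - 12*g + 32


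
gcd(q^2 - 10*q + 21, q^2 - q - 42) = q - 7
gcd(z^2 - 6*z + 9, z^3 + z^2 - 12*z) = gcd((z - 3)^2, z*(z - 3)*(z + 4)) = z - 3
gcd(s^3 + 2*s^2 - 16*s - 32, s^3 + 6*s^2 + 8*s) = s^2 + 6*s + 8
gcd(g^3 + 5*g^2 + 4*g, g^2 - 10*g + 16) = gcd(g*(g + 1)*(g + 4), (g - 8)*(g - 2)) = 1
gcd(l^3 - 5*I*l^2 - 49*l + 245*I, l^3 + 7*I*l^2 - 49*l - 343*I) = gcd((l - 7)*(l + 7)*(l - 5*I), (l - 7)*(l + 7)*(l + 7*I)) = l^2 - 49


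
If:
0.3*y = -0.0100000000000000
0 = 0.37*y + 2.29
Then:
No Solution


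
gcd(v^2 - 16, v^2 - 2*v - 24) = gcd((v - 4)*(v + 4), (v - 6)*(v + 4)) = v + 4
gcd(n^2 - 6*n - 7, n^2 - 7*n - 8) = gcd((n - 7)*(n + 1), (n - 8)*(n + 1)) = n + 1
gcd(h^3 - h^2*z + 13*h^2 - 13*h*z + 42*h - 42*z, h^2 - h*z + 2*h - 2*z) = -h + z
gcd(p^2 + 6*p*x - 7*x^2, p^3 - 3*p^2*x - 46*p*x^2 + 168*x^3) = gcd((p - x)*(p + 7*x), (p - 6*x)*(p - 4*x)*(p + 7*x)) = p + 7*x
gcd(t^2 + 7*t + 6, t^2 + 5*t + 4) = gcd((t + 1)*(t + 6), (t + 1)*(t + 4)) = t + 1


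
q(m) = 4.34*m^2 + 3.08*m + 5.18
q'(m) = 8.68*m + 3.08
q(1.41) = 18.15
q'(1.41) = 15.32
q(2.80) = 47.83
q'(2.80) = 27.38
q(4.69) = 115.09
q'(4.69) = 43.79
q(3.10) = 56.44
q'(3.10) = 29.99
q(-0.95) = 6.17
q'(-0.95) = -5.17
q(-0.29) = 4.65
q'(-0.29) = 0.56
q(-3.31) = 42.53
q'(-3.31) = -25.65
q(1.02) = 12.84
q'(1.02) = 11.93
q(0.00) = 5.18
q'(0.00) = 3.08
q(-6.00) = 142.94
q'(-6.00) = -49.00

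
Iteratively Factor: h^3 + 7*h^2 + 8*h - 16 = (h + 4)*(h^2 + 3*h - 4) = (h - 1)*(h + 4)*(h + 4)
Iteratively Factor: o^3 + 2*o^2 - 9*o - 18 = (o + 2)*(o^2 - 9) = (o + 2)*(o + 3)*(o - 3)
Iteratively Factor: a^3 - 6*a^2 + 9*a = (a - 3)*(a^2 - 3*a) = a*(a - 3)*(a - 3)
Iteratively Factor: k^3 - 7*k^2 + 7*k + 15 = (k - 5)*(k^2 - 2*k - 3) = (k - 5)*(k + 1)*(k - 3)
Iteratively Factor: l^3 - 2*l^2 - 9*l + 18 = (l - 2)*(l^2 - 9) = (l - 3)*(l - 2)*(l + 3)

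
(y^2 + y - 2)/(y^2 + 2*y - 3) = (y + 2)/(y + 3)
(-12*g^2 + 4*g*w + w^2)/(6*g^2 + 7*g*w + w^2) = (-2*g + w)/(g + w)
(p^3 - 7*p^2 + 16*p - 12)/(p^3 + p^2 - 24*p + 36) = (p - 2)/(p + 6)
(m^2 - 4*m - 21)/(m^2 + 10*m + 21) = (m - 7)/(m + 7)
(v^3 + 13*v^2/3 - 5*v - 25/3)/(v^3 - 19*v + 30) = (3*v^2 - 2*v - 5)/(3*(v^2 - 5*v + 6))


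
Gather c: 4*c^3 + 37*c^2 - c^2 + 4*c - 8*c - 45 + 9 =4*c^3 + 36*c^2 - 4*c - 36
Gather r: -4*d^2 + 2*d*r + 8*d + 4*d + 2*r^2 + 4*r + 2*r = -4*d^2 + 12*d + 2*r^2 + r*(2*d + 6)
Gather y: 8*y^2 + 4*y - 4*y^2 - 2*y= 4*y^2 + 2*y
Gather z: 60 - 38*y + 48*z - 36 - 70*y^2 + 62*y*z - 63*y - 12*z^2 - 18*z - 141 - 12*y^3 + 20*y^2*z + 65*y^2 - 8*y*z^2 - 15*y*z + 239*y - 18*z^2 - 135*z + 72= -12*y^3 - 5*y^2 + 138*y + z^2*(-8*y - 30) + z*(20*y^2 + 47*y - 105) - 45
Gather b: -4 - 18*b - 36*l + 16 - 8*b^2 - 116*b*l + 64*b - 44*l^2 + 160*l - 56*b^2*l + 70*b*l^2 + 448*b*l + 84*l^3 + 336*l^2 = b^2*(-56*l - 8) + b*(70*l^2 + 332*l + 46) + 84*l^3 + 292*l^2 + 124*l + 12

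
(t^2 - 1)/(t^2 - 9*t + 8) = (t + 1)/(t - 8)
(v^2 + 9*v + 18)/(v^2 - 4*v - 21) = (v + 6)/(v - 7)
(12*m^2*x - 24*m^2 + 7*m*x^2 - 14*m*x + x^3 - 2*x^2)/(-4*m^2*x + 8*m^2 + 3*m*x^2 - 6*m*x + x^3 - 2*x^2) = (3*m + x)/(-m + x)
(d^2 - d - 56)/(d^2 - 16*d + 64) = (d + 7)/(d - 8)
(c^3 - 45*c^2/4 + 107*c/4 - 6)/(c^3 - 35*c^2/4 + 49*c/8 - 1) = 2*(c - 3)/(2*c - 1)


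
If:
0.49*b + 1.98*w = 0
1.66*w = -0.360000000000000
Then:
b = 0.88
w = -0.22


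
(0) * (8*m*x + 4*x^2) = 0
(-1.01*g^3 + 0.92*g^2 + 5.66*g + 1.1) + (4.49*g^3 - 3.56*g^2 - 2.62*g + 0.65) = 3.48*g^3 - 2.64*g^2 + 3.04*g + 1.75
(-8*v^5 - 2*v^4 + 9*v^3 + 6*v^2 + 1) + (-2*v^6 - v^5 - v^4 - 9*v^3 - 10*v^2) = -2*v^6 - 9*v^5 - 3*v^4 - 4*v^2 + 1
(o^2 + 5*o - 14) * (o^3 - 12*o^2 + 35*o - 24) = o^5 - 7*o^4 - 39*o^3 + 319*o^2 - 610*o + 336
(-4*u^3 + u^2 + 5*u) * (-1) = 4*u^3 - u^2 - 5*u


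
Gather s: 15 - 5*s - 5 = 10 - 5*s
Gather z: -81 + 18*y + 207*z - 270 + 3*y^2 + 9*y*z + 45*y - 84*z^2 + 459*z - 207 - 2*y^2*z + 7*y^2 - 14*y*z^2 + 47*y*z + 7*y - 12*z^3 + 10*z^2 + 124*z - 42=10*y^2 + 70*y - 12*z^3 + z^2*(-14*y - 74) + z*(-2*y^2 + 56*y + 790) - 600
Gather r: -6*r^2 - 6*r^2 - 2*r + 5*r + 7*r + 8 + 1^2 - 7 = -12*r^2 + 10*r + 2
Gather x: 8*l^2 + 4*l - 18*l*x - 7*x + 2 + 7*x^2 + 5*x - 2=8*l^2 + 4*l + 7*x^2 + x*(-18*l - 2)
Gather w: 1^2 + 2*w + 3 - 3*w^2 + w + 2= -3*w^2 + 3*w + 6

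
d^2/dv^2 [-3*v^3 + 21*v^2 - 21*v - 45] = 42 - 18*v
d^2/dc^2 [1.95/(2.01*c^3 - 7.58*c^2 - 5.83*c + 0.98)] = ((29.562 - 23.517*c)*(2.01*c^3 - 7.58*c^2 - 5.83*c + 0.98) + 1.95*(-12.06*c^2 + 30.32*c + 11.66)*(-6.03*c^2 + 15.16*c + 5.83))/(2.01*c^3 - 7.58*c^2 - 5.83*c + 0.98)^3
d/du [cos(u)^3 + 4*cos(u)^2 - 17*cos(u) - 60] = (-3*cos(u)^2 - 8*cos(u) + 17)*sin(u)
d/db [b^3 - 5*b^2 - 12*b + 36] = 3*b^2 - 10*b - 12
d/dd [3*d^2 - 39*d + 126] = 6*d - 39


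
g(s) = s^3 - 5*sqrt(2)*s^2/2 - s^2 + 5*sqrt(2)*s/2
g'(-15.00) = 814.60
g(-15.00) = -4448.53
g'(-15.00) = 814.60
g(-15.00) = -4448.53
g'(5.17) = 36.82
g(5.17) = 35.24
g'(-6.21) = 175.56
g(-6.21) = -436.35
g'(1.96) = -2.72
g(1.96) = -2.96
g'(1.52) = -3.32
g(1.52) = -1.59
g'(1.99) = -2.64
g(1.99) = -3.04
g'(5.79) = 51.59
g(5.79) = 62.53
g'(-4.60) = 108.74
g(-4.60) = -209.57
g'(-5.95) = 163.72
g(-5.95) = -392.25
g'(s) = 3*s^2 - 5*sqrt(2)*s - 2*s + 5*sqrt(2)/2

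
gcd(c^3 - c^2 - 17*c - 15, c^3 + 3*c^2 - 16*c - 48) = c + 3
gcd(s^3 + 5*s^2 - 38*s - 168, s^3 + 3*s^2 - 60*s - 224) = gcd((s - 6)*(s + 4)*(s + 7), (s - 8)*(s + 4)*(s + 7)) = s^2 + 11*s + 28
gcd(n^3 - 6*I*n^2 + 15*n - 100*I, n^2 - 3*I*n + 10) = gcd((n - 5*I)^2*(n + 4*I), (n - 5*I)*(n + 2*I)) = n - 5*I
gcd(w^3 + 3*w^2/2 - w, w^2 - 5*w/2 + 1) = w - 1/2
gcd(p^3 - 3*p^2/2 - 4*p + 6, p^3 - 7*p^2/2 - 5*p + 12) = p^2 + p/2 - 3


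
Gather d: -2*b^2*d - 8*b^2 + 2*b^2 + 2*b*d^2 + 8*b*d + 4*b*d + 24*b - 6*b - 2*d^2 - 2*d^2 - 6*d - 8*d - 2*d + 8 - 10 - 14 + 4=-6*b^2 + 18*b + d^2*(2*b - 4) + d*(-2*b^2 + 12*b - 16) - 12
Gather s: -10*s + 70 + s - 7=63 - 9*s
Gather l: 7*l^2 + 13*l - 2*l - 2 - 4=7*l^2 + 11*l - 6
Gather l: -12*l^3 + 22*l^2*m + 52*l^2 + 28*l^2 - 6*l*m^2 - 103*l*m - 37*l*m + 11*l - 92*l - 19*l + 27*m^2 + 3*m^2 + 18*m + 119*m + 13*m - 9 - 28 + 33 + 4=-12*l^3 + l^2*(22*m + 80) + l*(-6*m^2 - 140*m - 100) + 30*m^2 + 150*m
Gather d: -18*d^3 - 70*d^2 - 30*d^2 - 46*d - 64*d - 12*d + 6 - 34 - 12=-18*d^3 - 100*d^2 - 122*d - 40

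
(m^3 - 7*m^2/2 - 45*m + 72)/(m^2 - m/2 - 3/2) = (m^2 - 2*m - 48)/(m + 1)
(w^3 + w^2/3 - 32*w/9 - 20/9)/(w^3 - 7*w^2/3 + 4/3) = (w + 5/3)/(w - 1)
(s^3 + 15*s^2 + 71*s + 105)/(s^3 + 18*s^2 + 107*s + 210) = (s + 3)/(s + 6)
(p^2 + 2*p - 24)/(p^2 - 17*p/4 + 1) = 4*(p + 6)/(4*p - 1)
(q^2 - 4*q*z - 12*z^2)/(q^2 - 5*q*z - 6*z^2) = (q + 2*z)/(q + z)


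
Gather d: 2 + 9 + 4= 15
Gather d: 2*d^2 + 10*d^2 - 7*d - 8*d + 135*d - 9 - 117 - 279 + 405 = 12*d^2 + 120*d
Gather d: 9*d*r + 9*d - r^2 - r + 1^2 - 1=d*(9*r + 9) - r^2 - r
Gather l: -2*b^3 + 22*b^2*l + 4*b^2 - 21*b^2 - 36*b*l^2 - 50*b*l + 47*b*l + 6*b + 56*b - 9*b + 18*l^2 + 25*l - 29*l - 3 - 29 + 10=-2*b^3 - 17*b^2 + 53*b + l^2*(18 - 36*b) + l*(22*b^2 - 3*b - 4) - 22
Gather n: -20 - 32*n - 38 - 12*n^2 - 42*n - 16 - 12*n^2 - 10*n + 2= -24*n^2 - 84*n - 72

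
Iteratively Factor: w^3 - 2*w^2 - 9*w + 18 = (w - 2)*(w^2 - 9) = (w - 3)*(w - 2)*(w + 3)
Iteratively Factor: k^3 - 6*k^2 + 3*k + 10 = (k - 5)*(k^2 - k - 2) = (k - 5)*(k + 1)*(k - 2)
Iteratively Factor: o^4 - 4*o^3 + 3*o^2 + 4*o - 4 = (o - 2)*(o^3 - 2*o^2 - o + 2) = (o - 2)^2*(o^2 - 1) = (o - 2)^2*(o - 1)*(o + 1)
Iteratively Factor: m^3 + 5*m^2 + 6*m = (m + 3)*(m^2 + 2*m) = m*(m + 3)*(m + 2)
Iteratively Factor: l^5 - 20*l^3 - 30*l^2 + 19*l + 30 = (l - 5)*(l^4 + 5*l^3 + 5*l^2 - 5*l - 6) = (l - 5)*(l + 2)*(l^3 + 3*l^2 - l - 3) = (l - 5)*(l - 1)*(l + 2)*(l^2 + 4*l + 3) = (l - 5)*(l - 1)*(l + 1)*(l + 2)*(l + 3)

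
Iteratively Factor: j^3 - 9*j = (j - 3)*(j^2 + 3*j) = j*(j - 3)*(j + 3)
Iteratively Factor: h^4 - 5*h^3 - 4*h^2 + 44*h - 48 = (h - 4)*(h^3 - h^2 - 8*h + 12) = (h - 4)*(h - 2)*(h^2 + h - 6) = (h - 4)*(h - 2)^2*(h + 3)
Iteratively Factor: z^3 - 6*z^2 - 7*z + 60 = (z - 4)*(z^2 - 2*z - 15) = (z - 4)*(z + 3)*(z - 5)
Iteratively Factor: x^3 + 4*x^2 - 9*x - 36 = (x + 4)*(x^2 - 9) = (x - 3)*(x + 4)*(x + 3)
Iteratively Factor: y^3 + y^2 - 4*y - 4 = (y - 2)*(y^2 + 3*y + 2) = (y - 2)*(y + 2)*(y + 1)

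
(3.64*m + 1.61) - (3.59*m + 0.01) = 0.0500000000000003*m + 1.6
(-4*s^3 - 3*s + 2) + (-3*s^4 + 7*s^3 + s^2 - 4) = -3*s^4 + 3*s^3 + s^2 - 3*s - 2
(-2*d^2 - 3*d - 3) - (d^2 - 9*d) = -3*d^2 + 6*d - 3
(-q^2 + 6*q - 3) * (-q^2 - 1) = q^4 - 6*q^3 + 4*q^2 - 6*q + 3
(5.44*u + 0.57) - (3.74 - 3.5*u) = 8.94*u - 3.17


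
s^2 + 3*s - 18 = (s - 3)*(s + 6)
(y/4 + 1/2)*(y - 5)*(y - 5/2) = y^3/4 - 11*y^2/8 - 5*y/8 + 25/4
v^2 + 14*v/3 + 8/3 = (v + 2/3)*(v + 4)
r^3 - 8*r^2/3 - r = r*(r - 3)*(r + 1/3)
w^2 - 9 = (w - 3)*(w + 3)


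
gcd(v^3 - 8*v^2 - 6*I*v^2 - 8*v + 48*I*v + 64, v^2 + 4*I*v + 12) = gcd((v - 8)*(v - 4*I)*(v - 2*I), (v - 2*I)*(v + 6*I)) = v - 2*I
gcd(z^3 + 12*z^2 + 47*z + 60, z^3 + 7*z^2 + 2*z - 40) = z^2 + 9*z + 20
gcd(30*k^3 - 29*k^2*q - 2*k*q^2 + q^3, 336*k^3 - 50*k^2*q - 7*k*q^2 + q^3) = -6*k + q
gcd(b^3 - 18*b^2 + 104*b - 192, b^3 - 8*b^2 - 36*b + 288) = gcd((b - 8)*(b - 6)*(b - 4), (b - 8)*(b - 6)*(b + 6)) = b^2 - 14*b + 48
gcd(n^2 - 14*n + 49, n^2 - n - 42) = n - 7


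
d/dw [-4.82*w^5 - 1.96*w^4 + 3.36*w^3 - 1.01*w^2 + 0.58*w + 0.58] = -24.1*w^4 - 7.84*w^3 + 10.08*w^2 - 2.02*w + 0.58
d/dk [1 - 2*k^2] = -4*k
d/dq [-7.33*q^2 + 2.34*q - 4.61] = 2.34 - 14.66*q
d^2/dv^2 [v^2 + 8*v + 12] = 2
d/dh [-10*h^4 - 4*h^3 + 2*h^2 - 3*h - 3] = -40*h^3 - 12*h^2 + 4*h - 3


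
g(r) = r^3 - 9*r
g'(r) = 3*r^2 - 9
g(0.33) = -2.93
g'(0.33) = -8.67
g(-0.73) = 6.18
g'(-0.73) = -7.40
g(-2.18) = 9.26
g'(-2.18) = 5.26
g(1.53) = -10.19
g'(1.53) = -1.98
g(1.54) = -10.21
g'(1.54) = -1.89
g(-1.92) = 10.20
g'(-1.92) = 2.06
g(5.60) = 125.22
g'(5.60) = 85.08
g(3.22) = 4.41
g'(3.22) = 22.11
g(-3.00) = 0.00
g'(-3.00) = 18.00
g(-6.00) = -162.00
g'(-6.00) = 99.00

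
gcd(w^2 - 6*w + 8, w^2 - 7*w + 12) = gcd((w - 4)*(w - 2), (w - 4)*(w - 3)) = w - 4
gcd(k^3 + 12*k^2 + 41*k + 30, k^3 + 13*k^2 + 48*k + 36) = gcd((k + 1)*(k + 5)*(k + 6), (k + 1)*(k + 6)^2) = k^2 + 7*k + 6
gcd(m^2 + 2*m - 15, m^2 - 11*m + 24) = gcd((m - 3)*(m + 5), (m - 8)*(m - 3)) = m - 3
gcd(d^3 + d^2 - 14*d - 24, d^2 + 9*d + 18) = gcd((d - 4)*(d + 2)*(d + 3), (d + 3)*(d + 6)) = d + 3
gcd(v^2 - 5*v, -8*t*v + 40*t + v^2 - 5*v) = v - 5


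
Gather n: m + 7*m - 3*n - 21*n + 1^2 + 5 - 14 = 8*m - 24*n - 8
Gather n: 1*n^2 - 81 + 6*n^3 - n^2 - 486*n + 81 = 6*n^3 - 486*n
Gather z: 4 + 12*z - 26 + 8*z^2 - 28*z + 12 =8*z^2 - 16*z - 10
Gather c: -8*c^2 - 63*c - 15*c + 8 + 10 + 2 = -8*c^2 - 78*c + 20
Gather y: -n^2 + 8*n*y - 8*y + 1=-n^2 + y*(8*n - 8) + 1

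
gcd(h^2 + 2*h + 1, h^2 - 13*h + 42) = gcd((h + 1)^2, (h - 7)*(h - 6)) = 1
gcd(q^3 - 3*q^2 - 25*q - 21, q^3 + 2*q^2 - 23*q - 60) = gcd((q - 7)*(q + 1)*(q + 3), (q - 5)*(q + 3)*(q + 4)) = q + 3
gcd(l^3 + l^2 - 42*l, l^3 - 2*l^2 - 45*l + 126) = l^2 + l - 42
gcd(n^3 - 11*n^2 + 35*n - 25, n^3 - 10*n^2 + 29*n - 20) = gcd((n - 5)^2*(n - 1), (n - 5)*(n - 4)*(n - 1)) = n^2 - 6*n + 5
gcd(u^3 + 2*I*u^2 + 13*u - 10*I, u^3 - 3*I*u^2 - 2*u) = u^2 - 3*I*u - 2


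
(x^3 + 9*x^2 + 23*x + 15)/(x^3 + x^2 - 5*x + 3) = (x^2 + 6*x + 5)/(x^2 - 2*x + 1)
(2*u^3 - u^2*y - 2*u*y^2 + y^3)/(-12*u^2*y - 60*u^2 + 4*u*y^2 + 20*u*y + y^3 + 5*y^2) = (-u^2 + y^2)/(6*u*y + 30*u + y^2 + 5*y)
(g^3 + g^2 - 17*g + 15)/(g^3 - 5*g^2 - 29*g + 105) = (g - 1)/(g - 7)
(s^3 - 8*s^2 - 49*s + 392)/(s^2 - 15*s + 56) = s + 7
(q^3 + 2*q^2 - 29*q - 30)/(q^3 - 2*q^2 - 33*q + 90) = (q + 1)/(q - 3)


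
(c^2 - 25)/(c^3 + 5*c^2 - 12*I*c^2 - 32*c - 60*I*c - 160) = (c - 5)/(c^2 - 12*I*c - 32)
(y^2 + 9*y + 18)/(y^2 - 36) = (y + 3)/(y - 6)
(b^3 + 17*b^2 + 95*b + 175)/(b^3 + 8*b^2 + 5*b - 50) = (b + 7)/(b - 2)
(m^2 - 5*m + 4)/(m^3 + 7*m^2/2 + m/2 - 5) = 2*(m - 4)/(2*m^2 + 9*m + 10)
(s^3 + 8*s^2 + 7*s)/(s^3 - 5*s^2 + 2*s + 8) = s*(s + 7)/(s^2 - 6*s + 8)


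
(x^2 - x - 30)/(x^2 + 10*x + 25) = (x - 6)/(x + 5)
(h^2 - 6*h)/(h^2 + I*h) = (h - 6)/(h + I)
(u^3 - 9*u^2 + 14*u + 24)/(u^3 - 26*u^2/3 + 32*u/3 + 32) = 3*(u + 1)/(3*u + 4)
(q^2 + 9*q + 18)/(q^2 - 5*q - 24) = (q + 6)/(q - 8)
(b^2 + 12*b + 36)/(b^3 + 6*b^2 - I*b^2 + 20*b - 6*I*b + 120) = (b + 6)/(b^2 - I*b + 20)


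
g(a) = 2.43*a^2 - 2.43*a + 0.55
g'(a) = 4.86*a - 2.43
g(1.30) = 1.50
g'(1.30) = 3.89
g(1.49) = 2.32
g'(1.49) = 4.81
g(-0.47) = 2.23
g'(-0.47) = -4.71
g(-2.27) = 18.59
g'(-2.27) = -13.46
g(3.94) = 28.70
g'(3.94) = 16.72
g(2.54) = 10.06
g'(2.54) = 9.91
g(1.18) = 1.07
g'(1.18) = 3.30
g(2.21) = 7.05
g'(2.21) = 8.31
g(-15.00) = 583.75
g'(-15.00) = -75.33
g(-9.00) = 219.25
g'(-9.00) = -46.17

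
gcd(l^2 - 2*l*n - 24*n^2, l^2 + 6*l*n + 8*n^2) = l + 4*n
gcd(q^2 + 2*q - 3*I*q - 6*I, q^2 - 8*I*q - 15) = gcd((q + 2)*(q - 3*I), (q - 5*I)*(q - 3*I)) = q - 3*I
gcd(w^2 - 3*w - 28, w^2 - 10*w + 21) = w - 7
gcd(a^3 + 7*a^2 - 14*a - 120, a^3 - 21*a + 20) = a^2 + a - 20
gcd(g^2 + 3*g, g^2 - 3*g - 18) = g + 3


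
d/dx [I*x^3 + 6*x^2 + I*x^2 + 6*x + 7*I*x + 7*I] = 3*I*x^2 + 2*x*(6 + I) + 6 + 7*I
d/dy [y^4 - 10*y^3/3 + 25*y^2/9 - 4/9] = 2*y*(18*y^2 - 45*y + 25)/9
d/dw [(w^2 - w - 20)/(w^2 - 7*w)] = 2*(-3*w^2 + 20*w - 70)/(w^2*(w^2 - 14*w + 49))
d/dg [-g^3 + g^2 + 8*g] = -3*g^2 + 2*g + 8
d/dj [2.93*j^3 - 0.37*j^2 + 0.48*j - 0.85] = 8.79*j^2 - 0.74*j + 0.48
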